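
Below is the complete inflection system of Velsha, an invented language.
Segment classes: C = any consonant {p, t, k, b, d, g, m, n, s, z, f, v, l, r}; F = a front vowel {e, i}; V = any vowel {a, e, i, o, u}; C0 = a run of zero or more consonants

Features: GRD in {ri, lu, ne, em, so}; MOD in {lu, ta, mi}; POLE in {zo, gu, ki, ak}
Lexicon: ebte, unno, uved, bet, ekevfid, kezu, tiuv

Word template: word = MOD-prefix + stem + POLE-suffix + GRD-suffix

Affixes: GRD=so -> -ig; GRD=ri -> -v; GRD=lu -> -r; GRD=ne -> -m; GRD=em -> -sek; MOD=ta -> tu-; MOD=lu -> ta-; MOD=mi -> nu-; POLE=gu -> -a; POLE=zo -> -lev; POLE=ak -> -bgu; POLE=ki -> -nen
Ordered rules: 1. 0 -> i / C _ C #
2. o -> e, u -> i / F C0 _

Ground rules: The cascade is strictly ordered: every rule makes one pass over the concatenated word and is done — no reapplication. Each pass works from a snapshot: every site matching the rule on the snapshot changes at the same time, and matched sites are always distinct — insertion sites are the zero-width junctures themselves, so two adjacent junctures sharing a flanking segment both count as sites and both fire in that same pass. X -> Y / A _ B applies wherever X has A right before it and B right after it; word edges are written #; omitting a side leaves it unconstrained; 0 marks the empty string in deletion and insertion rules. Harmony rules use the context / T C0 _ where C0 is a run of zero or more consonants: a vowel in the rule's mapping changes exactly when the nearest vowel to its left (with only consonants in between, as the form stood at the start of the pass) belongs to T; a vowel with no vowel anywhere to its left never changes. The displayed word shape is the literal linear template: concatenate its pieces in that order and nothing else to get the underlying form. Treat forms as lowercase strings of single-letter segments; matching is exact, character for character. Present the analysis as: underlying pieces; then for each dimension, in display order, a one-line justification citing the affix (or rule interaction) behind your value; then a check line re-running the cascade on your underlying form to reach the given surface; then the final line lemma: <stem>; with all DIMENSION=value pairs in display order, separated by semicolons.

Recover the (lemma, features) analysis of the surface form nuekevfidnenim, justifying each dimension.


underlying: nu-ekevfid-nen-m
GRD=ne - signalled by the affix -m
MOD=mi - signalled by the affix nu-
POLE=ki - signalled by the affix -nen
check: nuekevfidnenm -> nuekevfidnenim -> nuekevfidnenim
lemma: ekevfid; GRD=ne; MOD=mi; POLE=ki


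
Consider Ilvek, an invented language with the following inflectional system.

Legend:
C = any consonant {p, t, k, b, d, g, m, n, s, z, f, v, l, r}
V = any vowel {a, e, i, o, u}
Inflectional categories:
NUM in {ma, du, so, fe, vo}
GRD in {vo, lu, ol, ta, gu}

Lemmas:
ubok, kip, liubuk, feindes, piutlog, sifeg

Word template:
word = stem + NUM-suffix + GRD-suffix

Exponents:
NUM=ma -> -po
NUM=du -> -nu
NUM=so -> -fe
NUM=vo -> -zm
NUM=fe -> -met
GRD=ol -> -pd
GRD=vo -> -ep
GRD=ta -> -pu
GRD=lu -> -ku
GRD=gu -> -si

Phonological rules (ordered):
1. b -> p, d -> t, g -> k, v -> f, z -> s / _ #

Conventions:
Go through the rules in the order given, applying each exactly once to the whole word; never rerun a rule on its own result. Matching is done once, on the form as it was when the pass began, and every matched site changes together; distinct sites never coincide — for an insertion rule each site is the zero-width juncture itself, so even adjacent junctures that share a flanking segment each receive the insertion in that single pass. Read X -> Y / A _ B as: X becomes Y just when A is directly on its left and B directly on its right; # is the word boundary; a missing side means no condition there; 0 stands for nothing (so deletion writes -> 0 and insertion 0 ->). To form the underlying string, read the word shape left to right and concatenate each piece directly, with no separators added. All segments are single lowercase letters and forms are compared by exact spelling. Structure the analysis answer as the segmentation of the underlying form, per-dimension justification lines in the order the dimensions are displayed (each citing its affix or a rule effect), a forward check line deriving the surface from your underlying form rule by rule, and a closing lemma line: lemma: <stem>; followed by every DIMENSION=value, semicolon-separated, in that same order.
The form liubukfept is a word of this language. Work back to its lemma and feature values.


underlying: liubuk-fe-pd
NUM=so - signalled by the affix -fe
GRD=ol - signalled by the affix -pd
check: liubukfepd -> liubukfept
lemma: liubuk; NUM=so; GRD=ol


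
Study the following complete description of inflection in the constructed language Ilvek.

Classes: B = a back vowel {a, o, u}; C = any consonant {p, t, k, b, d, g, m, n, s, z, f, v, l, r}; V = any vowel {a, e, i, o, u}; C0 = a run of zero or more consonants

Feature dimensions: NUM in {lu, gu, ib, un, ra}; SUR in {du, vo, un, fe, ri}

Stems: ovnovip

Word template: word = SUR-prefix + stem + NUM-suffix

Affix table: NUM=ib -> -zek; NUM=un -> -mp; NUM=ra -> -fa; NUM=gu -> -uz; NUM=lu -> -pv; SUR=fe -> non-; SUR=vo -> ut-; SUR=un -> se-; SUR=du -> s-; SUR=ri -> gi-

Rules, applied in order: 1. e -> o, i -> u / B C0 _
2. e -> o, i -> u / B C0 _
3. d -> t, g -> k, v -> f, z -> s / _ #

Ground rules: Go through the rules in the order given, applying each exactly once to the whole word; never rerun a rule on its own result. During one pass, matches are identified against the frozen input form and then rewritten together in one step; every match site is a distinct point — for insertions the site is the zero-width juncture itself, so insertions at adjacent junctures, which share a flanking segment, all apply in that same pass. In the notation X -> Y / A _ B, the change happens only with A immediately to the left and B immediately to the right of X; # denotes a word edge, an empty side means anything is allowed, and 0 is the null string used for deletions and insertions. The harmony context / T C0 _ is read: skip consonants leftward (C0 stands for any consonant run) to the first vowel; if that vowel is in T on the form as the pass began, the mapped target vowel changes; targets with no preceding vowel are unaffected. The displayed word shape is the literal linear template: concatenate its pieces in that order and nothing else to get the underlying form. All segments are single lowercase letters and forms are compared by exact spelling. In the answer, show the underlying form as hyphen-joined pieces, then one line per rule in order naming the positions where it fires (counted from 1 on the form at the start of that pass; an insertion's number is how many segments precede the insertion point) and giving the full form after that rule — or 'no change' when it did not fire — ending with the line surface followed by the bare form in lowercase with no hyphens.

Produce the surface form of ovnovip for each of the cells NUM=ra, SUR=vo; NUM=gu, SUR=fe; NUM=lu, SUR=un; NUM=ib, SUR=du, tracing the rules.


cell NUM=ra, SUR=vo:
underlying: ut-ovnovip-fa
1. e -> o, i -> u / B C0 _: fires at position(s) 8: utovnovupfa
2. e -> o, i -> u / B C0 _: no change
3. d -> t, g -> k, v -> f, z -> s / _ #: no change
surface: utovnovupfa

cell NUM=gu, SUR=fe:
underlying: non-ovnovip-uz
1. e -> o, i -> u / B C0 _: fires at position(s) 9: nonovnovupuz
2. e -> o, i -> u / B C0 _: no change
3. d -> t, g -> k, v -> f, z -> s / _ #: fires at position(s) 12: nonovnovupus
surface: nonovnovupus

cell NUM=lu, SUR=un:
underlying: se-ovnovip-pv
1. e -> o, i -> u / B C0 _: fires at position(s) 8: seovnovuppv
2. e -> o, i -> u / B C0 _: no change
3. d -> t, g -> k, v -> f, z -> s / _ #: fires at position(s) 11: seovnovuppf
surface: seovnovuppf

cell NUM=ib, SUR=du:
underlying: s-ovnovip-zek
1. e -> o, i -> u / B C0 _: fires at position(s) 7: sovnovupzek
2. e -> o, i -> u / B C0 _: fires at position(s) 10: sovnovupzok
3. d -> t, g -> k, v -> f, z -> s / _ #: no change
surface: sovnovupzok


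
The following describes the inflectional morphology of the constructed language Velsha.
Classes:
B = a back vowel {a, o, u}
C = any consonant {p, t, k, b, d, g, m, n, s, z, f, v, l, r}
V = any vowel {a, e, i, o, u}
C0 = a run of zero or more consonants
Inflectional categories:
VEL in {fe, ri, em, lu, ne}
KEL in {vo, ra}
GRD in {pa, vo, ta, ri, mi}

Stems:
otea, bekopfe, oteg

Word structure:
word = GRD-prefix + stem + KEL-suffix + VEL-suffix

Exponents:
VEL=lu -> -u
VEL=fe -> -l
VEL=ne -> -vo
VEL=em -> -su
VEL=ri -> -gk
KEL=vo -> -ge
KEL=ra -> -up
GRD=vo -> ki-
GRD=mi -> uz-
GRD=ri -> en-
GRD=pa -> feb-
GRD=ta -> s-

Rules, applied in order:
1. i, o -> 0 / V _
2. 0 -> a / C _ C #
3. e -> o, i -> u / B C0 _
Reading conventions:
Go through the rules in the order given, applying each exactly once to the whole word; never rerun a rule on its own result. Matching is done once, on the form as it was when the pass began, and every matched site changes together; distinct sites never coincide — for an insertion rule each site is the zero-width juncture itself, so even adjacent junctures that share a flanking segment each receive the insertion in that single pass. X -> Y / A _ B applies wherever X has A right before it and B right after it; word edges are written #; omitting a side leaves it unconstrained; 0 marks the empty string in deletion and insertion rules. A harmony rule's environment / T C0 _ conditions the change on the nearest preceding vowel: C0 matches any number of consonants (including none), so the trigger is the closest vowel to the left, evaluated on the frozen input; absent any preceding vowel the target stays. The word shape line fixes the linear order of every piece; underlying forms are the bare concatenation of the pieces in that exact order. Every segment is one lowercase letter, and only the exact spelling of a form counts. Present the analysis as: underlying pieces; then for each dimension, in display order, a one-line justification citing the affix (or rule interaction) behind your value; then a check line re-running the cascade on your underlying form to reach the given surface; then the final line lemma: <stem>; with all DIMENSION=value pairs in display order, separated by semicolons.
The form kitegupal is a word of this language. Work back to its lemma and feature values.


underlying: ki-oteg-up-l
VEL=fe - signalled by the affix -l
KEL=ra - signalled by the affix -up
GRD=vo - signalled by the affix ki-
check: kiotegupl -> kitegupl -> kitegupal -> kitegupal
lemma: oteg; VEL=fe; KEL=ra; GRD=vo


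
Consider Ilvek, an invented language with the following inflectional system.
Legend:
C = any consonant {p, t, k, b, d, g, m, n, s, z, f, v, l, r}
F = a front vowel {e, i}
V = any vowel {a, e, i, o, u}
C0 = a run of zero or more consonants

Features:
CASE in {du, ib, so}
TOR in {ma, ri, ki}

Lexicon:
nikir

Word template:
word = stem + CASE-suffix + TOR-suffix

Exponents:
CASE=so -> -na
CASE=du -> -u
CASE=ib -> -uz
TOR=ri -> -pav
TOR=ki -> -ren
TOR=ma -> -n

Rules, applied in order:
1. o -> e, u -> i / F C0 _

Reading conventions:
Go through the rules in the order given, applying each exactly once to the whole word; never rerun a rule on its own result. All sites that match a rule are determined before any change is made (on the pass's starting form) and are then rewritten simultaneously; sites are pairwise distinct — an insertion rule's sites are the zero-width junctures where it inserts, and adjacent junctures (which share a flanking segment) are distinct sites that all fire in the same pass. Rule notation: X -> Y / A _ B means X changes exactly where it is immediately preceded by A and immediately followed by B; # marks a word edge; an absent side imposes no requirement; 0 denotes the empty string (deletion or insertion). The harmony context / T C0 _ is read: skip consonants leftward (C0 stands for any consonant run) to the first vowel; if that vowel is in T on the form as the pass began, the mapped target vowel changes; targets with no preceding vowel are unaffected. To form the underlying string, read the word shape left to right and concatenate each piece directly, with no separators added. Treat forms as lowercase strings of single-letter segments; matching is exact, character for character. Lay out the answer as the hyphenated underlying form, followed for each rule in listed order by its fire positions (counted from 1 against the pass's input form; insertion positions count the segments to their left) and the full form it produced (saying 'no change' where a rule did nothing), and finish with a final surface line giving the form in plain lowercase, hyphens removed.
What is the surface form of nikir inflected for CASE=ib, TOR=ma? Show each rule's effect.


underlying: nikir-uz-n
1. o -> e, u -> i / F C0 _: fires at position(s) 6: nikirizn
surface: nikirizn


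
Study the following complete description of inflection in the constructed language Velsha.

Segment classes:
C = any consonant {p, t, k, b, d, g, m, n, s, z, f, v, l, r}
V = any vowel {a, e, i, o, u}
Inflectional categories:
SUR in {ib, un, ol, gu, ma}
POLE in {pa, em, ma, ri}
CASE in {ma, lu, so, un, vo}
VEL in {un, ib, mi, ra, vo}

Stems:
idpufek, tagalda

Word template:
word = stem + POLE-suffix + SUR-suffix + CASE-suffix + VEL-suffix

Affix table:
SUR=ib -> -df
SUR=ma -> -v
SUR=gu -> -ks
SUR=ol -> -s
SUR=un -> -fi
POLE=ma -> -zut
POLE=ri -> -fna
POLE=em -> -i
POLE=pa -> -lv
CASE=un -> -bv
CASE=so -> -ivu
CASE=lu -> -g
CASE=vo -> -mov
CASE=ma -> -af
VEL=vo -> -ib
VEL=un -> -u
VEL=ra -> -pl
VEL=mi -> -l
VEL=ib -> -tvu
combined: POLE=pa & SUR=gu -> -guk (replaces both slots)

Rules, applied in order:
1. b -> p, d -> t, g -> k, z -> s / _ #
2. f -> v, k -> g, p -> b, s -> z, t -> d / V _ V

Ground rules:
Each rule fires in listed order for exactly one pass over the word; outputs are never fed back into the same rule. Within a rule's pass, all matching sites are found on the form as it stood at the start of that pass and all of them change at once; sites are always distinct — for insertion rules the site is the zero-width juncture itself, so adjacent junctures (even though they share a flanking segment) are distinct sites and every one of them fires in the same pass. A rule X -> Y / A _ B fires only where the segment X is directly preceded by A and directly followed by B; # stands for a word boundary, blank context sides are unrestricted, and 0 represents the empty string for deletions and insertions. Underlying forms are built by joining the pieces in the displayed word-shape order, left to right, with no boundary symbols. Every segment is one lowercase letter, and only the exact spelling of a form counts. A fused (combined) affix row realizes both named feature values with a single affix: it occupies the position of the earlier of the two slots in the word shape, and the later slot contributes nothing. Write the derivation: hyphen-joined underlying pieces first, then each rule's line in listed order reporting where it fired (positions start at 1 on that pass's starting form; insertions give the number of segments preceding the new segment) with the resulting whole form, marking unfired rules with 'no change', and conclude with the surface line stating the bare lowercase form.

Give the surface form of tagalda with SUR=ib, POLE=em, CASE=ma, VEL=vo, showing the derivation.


underlying: tagalda-i-df-af-ib
1. b -> p, d -> t, g -> k, z -> s / _ #: fires at position(s) 14: tagaldaidfafip
2. f -> v, k -> g, p -> b, s -> z, t -> d / V _ V: fires at position(s) 12: tagaldaidfavip
surface: tagaldaidfavip


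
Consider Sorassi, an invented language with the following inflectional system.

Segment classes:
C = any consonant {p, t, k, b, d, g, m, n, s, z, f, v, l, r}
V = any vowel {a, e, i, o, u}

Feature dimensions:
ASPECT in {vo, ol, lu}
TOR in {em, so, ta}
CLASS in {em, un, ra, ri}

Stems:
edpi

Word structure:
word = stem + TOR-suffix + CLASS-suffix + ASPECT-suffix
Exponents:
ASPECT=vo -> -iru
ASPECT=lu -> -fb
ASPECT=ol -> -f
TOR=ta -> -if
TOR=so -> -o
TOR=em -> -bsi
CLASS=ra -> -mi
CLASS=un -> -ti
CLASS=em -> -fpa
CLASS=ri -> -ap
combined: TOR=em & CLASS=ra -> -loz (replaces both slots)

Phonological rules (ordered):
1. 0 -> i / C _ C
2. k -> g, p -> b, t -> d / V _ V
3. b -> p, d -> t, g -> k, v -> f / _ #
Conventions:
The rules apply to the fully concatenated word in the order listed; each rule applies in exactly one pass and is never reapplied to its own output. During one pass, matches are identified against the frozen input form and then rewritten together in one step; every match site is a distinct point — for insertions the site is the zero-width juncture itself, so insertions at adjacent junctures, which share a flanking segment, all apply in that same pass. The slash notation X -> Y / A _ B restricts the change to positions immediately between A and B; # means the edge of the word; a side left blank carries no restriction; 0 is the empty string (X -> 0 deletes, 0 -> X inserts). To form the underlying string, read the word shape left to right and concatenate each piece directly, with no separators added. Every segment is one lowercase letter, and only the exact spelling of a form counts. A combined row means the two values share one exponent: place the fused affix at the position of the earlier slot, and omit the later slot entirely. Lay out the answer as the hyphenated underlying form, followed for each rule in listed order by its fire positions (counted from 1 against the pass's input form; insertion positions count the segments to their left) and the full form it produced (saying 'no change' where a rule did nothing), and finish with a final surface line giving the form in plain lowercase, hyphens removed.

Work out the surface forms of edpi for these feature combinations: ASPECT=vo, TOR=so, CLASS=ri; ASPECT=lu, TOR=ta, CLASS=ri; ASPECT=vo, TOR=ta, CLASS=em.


cell ASPECT=vo, TOR=so, CLASS=ri:
underlying: edpi-o-ap-iru
1. 0 -> i / C _ C: inserts after position(s) 2: edipioapiru
2. k -> g, p -> b, t -> d / V _ V: fires at position(s) 4, 8: edibioabiru
3. b -> p, d -> t, g -> k, v -> f / _ #: no change
surface: edibioabiru

cell ASPECT=lu, TOR=ta, CLASS=ri:
underlying: edpi-if-ap-fb
1. 0 -> i / C _ C: inserts after position(s) 2, 8, 9: edipiifapifib
2. k -> g, p -> b, t -> d / V _ V: fires at position(s) 4, 9: edibiifabifib
3. b -> p, d -> t, g -> k, v -> f / _ #: fires at position(s) 13: edibiifabifip
surface: edibiifabifip

cell ASPECT=vo, TOR=ta, CLASS=em:
underlying: edpi-if-fpa-iru
1. 0 -> i / C _ C: inserts after position(s) 2, 6, 7: edipiififipairu
2. k -> g, p -> b, t -> d / V _ V: fires at position(s) 4, 11: edibiififibairu
3. b -> p, d -> t, g -> k, v -> f / _ #: no change
surface: edibiififibairu


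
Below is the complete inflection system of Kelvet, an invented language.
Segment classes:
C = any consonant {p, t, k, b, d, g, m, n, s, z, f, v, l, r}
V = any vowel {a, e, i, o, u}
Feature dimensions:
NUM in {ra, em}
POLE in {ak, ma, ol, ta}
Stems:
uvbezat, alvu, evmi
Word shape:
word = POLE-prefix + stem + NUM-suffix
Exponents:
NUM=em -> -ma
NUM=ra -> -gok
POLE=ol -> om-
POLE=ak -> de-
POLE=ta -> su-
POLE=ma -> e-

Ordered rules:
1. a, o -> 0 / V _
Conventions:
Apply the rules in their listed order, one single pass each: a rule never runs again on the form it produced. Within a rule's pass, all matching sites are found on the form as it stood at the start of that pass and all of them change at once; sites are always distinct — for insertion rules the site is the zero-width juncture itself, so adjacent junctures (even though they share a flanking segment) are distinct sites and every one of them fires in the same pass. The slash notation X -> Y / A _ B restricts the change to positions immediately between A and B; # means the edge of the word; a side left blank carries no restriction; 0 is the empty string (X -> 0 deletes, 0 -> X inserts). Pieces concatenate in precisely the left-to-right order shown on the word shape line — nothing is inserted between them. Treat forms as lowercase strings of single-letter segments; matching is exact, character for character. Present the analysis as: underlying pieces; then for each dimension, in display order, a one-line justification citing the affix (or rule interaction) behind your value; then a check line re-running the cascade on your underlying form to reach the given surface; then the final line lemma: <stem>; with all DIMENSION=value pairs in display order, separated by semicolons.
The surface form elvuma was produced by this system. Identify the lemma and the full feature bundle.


underlying: e-alvu-ma
NUM=em - signalled by the affix -ma
POLE=ma - signalled by the affix e-
check: ealvuma -> elvuma
lemma: alvu; NUM=em; POLE=ma


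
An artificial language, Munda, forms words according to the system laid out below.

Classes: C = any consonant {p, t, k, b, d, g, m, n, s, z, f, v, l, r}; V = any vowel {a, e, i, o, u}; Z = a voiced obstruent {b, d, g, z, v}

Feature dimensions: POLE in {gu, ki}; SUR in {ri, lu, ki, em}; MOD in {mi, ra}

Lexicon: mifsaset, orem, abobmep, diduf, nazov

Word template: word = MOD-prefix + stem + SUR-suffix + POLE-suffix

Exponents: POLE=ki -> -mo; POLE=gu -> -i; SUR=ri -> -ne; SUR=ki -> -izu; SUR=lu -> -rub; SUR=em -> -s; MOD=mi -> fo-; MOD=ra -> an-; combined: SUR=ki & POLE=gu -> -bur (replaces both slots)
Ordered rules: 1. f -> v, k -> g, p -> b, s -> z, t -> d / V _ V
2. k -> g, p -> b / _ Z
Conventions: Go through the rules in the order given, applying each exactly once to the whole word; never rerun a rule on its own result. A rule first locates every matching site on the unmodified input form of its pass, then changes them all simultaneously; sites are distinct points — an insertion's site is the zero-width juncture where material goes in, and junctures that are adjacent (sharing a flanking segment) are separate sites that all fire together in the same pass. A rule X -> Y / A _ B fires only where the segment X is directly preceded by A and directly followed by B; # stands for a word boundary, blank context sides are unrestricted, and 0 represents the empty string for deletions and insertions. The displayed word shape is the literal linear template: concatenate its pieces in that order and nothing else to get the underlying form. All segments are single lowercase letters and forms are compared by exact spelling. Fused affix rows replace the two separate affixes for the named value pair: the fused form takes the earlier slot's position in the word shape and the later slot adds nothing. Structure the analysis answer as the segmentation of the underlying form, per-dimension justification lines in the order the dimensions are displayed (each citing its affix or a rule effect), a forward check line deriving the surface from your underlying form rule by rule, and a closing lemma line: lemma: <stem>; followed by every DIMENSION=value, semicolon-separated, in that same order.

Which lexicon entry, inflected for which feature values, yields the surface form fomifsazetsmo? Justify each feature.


underlying: fo-mifsaset-s-mo
POLE=ki - signalled by the affix -mo
SUR=em - signalled by the affix -s
MOD=mi - signalled by the affix fo-
check: fomifsasetsmo -> fomifsazetsmo -> fomifsazetsmo
lemma: mifsaset; POLE=ki; SUR=em; MOD=mi


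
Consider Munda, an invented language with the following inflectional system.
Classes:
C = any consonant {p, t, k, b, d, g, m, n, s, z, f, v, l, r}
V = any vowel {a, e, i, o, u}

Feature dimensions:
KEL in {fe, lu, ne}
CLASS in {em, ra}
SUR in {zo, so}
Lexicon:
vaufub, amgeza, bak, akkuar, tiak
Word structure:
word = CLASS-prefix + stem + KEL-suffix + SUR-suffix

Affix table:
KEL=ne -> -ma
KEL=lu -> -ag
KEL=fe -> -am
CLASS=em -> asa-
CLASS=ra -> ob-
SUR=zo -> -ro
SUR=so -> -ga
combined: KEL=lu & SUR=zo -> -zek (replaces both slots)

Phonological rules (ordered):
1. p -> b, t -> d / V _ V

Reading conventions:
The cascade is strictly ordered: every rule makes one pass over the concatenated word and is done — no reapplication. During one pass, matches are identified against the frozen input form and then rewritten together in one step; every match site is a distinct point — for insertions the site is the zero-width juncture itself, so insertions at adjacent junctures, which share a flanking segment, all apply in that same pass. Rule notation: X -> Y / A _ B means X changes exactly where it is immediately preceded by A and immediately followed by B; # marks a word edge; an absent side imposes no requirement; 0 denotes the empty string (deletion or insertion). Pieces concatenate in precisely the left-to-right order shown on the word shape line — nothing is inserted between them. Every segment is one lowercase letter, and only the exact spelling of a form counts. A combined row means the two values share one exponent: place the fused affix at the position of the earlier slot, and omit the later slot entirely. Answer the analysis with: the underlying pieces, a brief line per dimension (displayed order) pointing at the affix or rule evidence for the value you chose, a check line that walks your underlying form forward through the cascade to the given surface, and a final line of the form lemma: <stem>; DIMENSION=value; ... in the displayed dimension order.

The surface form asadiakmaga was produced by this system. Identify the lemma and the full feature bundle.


underlying: asa-tiak-ma-ga
KEL=ne - signalled by the affix -ma
CLASS=em - signalled by the affix asa-
SUR=so - signalled by the affix -ga
check: asatiakmaga -> asadiakmaga
lemma: tiak; KEL=ne; CLASS=em; SUR=so


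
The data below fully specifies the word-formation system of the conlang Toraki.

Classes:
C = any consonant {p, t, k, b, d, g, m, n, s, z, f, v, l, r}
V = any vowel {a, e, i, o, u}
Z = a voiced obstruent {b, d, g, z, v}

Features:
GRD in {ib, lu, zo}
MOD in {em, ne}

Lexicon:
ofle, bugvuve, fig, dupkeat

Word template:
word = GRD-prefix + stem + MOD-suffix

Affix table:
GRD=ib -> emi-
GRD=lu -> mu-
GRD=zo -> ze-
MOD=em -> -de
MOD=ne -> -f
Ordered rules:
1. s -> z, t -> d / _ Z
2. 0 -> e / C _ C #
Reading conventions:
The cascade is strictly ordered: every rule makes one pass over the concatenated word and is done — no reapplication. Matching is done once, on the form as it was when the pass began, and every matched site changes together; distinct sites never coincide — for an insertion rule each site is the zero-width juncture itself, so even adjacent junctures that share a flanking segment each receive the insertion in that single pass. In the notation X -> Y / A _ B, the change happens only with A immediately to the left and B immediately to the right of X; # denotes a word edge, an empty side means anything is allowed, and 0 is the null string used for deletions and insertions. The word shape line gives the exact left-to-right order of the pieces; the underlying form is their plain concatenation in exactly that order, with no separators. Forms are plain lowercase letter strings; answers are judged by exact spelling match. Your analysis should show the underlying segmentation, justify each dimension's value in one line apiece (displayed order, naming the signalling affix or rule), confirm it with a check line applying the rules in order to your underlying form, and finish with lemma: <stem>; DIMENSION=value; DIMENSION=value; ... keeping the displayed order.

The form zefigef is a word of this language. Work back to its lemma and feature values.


underlying: ze-fig-f
GRD=zo - signalled by the affix ze-
MOD=ne - signalled by the affix -f
check: zefigf -> zefigf -> zefigef
lemma: fig; GRD=zo; MOD=ne


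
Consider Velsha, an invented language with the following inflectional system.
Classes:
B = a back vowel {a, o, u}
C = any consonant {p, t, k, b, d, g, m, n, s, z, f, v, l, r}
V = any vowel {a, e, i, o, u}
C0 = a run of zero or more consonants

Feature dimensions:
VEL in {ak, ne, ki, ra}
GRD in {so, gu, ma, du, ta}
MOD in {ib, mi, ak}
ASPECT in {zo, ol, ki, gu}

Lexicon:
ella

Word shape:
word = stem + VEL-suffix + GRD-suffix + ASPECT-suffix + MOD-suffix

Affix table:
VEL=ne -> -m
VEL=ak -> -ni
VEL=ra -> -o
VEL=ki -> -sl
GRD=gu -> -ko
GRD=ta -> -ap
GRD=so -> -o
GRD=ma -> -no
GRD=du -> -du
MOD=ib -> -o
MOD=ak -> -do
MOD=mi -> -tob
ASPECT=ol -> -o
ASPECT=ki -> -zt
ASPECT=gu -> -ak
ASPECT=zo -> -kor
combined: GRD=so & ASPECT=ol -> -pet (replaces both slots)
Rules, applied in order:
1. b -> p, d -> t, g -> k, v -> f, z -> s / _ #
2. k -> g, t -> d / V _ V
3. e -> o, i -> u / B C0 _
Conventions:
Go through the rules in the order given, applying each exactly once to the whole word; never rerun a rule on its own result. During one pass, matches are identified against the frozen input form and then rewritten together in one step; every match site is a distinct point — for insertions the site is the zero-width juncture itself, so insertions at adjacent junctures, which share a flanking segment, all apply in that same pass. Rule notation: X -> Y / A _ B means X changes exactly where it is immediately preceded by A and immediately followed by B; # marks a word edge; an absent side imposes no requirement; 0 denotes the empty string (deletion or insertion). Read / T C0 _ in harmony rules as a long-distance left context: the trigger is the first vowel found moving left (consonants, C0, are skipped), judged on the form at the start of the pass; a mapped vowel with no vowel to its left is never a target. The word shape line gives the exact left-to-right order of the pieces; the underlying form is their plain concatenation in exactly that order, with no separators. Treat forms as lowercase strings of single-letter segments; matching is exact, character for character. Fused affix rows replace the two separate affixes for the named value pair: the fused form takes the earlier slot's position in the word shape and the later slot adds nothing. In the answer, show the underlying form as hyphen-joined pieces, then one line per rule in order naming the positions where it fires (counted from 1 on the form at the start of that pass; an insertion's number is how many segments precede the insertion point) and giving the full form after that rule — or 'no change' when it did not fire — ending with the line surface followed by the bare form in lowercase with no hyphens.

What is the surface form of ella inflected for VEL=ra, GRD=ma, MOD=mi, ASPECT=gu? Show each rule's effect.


underlying: ella-o-no-ak-tob
1. b -> p, d -> t, g -> k, v -> f, z -> s / _ #: fires at position(s) 12: ellaonoaktop
2. k -> g, t -> d / V _ V: no change
3. e -> o, i -> u / B C0 _: no change
surface: ellaonoaktop


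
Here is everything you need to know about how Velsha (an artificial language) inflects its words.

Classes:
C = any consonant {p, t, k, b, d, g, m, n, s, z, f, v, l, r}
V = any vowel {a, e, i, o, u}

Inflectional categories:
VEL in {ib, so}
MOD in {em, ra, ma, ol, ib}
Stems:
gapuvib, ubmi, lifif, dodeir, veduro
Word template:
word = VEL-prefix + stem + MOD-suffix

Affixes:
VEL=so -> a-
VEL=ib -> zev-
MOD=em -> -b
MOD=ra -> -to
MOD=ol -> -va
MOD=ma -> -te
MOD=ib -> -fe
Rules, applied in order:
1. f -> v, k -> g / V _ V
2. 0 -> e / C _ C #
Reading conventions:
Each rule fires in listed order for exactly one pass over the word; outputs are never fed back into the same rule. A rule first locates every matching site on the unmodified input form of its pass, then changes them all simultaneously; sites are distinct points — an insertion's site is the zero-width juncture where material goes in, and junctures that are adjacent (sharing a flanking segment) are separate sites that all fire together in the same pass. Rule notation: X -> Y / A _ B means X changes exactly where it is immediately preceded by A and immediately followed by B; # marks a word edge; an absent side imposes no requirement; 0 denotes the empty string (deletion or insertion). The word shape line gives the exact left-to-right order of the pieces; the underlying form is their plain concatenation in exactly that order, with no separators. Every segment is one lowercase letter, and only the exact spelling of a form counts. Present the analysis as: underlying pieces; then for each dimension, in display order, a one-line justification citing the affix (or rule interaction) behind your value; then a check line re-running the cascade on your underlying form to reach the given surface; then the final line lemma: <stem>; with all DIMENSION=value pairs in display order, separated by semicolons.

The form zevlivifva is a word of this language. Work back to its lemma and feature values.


underlying: zev-lifif-va
VEL=ib - signalled by the affix zev-
MOD=ol - signalled by the affix -va
check: zevlififva -> zevlivifva -> zevlivifva
lemma: lifif; VEL=ib; MOD=ol


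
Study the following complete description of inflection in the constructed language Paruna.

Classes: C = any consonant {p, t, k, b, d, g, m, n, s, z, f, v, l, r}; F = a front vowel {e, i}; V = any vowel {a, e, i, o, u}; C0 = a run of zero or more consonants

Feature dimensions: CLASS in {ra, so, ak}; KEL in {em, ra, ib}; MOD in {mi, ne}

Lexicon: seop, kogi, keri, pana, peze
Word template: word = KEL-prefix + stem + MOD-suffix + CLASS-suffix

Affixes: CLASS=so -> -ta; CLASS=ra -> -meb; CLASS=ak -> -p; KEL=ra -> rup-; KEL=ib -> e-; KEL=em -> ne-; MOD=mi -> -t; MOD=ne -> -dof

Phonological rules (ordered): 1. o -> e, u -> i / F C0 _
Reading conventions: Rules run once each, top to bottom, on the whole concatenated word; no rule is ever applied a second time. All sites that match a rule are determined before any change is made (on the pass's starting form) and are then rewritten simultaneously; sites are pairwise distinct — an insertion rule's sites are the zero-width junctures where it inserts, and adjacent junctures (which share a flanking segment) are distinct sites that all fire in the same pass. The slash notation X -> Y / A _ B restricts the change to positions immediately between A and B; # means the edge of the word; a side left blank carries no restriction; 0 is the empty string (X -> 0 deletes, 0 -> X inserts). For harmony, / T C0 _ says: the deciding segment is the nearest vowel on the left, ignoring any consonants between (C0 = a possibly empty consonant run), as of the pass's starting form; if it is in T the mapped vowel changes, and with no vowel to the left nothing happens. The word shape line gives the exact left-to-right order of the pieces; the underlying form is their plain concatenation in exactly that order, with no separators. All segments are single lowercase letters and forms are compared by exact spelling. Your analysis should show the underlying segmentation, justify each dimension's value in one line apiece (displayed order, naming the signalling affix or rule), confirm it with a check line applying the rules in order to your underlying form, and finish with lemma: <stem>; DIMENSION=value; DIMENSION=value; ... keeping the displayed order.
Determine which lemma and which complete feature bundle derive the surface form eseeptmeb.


underlying: e-seop-t-meb
CLASS=ra - signalled by the affix -meb
KEL=ib - signalled by the affix e-
MOD=mi - signalled by the affix -t
check: eseoptmeb -> eseeptmeb
lemma: seop; CLASS=ra; KEL=ib; MOD=mi


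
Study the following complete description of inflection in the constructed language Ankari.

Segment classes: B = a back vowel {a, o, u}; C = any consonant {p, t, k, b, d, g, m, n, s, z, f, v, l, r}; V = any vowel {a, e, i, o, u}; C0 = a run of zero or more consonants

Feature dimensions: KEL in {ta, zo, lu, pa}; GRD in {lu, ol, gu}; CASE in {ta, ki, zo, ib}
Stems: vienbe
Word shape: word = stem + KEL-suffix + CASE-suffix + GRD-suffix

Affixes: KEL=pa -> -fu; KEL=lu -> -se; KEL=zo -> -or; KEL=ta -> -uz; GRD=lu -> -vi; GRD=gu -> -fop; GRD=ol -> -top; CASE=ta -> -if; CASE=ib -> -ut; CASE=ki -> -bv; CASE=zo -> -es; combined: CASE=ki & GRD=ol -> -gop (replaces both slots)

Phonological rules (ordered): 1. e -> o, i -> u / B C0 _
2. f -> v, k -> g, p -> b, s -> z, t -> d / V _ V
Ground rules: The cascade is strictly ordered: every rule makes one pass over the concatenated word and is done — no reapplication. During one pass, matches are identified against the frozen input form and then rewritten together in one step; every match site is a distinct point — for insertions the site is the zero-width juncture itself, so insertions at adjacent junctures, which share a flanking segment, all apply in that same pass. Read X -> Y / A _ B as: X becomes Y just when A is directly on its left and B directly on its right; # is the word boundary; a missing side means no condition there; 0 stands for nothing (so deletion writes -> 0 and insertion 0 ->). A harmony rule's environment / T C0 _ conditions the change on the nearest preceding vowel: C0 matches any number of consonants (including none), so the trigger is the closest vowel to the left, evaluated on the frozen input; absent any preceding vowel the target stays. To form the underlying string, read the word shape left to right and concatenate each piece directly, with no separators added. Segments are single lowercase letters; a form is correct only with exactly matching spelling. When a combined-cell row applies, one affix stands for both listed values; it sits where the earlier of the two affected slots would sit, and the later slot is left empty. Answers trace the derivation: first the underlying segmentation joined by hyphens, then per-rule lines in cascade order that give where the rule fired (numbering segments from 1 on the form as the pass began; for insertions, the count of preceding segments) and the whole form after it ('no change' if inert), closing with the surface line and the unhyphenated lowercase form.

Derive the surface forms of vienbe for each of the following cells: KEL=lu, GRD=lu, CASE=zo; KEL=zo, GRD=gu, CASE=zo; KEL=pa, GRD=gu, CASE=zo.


cell KEL=lu, GRD=lu, CASE=zo:
underlying: vienbe-se-es-vi
1. e -> o, i -> u / B C0 _: no change
2. f -> v, k -> g, p -> b, s -> z, t -> d / V _ V: fires at position(s) 7: vienbezeesvi
surface: vienbezeesvi

cell KEL=zo, GRD=gu, CASE=zo:
underlying: vienbe-or-es-fop
1. e -> o, i -> u / B C0 _: fires at position(s) 9: vienbeorosfop
2. f -> v, k -> g, p -> b, s -> z, t -> d / V _ V: no change
surface: vienbeorosfop

cell KEL=pa, GRD=gu, CASE=zo:
underlying: vienbe-fu-es-fop
1. e -> o, i -> u / B C0 _: fires at position(s) 9: vienbefuosfop
2. f -> v, k -> g, p -> b, s -> z, t -> d / V _ V: fires at position(s) 7: vienbevuosfop
surface: vienbevuosfop


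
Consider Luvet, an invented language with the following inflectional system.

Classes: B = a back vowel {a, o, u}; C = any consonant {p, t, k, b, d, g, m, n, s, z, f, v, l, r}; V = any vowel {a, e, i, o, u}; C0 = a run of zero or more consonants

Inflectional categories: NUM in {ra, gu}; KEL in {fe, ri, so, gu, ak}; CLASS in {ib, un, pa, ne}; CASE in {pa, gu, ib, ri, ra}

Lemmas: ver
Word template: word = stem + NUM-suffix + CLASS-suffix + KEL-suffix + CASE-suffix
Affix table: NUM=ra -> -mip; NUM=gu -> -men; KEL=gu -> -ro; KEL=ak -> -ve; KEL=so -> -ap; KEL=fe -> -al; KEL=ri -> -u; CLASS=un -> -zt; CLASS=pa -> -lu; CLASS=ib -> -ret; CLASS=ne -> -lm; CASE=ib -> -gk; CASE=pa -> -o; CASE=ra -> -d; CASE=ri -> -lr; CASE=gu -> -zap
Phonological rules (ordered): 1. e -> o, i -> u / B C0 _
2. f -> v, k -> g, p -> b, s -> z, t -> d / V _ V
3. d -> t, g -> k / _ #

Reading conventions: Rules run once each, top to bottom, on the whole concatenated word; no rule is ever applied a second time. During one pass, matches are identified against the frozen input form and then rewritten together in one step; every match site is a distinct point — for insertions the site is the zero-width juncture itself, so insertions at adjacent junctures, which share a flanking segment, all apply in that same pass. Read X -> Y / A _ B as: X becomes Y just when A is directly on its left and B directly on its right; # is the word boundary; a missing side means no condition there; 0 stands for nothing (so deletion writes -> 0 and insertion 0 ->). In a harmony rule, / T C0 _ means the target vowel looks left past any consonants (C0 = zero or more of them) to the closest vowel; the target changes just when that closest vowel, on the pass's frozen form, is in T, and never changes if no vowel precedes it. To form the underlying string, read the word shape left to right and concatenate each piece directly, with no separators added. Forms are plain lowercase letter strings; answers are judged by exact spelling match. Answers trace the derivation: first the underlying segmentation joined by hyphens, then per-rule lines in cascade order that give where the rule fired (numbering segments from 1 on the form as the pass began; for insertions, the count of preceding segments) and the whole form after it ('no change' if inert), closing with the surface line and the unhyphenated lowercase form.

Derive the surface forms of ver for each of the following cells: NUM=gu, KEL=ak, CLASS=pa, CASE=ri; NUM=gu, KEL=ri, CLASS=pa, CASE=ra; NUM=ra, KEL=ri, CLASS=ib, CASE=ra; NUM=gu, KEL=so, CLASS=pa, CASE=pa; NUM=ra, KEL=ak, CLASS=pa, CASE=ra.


cell NUM=gu, KEL=ak, CLASS=pa, CASE=ri:
underlying: ver-men-lu-ve-lr
1. e -> o, i -> u / B C0 _: fires at position(s) 10: vermenluvolr
2. f -> v, k -> g, p -> b, s -> z, t -> d / V _ V: no change
3. d -> t, g -> k / _ #: no change
surface: vermenluvolr

cell NUM=gu, KEL=ri, CLASS=pa, CASE=ra:
underlying: ver-men-lu-u-d
1. e -> o, i -> u / B C0 _: no change
2. f -> v, k -> g, p -> b, s -> z, t -> d / V _ V: no change
3. d -> t, g -> k / _ #: fires at position(s) 10: vermenluut
surface: vermenluut

cell NUM=ra, KEL=ri, CLASS=ib, CASE=ra:
underlying: ver-mip-ret-u-d
1. e -> o, i -> u / B C0 _: no change
2. f -> v, k -> g, p -> b, s -> z, t -> d / V _ V: fires at position(s) 9: vermipredud
3. d -> t, g -> k / _ #: fires at position(s) 11: vermipredut
surface: vermipredut

cell NUM=gu, KEL=so, CLASS=pa, CASE=pa:
underlying: ver-men-lu-ap-o
1. e -> o, i -> u / B C0 _: no change
2. f -> v, k -> g, p -> b, s -> z, t -> d / V _ V: fires at position(s) 10: vermenluabo
3. d -> t, g -> k / _ #: no change
surface: vermenluabo

cell NUM=ra, KEL=ak, CLASS=pa, CASE=ra:
underlying: ver-mip-lu-ve-d
1. e -> o, i -> u / B C0 _: fires at position(s) 10: vermipluvod
2. f -> v, k -> g, p -> b, s -> z, t -> d / V _ V: no change
3. d -> t, g -> k / _ #: fires at position(s) 11: vermipluvot
surface: vermipluvot
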